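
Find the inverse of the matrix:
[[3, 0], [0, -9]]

For [[a,b],[c,d]], inverse = (1/det)·[[d,-b],[-c,a]]
det = (3)(-9) - (0)(0) = -27 - 0 = -27
Inverse = (1/-27)·[[-9, 0], [0, 3]]
= [[1/3, 0], [0, -1/9]]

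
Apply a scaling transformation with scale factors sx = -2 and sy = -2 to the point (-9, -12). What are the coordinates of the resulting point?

Scaling matrix:
[[-2, 0], [0, -2]]
Result: (-9 × -2, -12 × -2) = (18, 24)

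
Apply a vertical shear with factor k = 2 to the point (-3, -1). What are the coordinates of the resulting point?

Shear matrix for vertical shear with factor k = 2:
[[1, 0], [2, 1]]
Result: (-3, -1) → (-3, -7)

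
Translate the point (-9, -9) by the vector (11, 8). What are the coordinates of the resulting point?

Translation by (11, 8) (homogeneous matrix [[1, 0, 11], [0, 1, 8], [0, 0, 1]]):
x' = -9 + 11 = 2
y' = -9 + 8 = -1
Result: (2, -1)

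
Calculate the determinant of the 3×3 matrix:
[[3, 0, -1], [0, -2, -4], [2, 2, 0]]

Expansion along first row:
det = 3·det([[-2,-4],[2,0]]) - 0·det([[0,-4],[2,0]]) + -1·det([[0,-2],[2,2]])
    = 3·(-2·0 - -4·2) - 0·(0·0 - -4·2) + -1·(0·2 - -2·2)
    = 3·8 - 0·8 + -1·4
    = 24 + 0 + -4 = 20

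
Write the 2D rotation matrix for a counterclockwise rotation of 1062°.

Rotation matrix formula: [[cos θ, -sin θ], [sin θ, cos θ]]
For θ = 1062°:
cos(1062°) = 0.9511
sin(1062°) = -0.3090
Result: [[0.9511, 0.3090], [-0.3090, 0.9511]]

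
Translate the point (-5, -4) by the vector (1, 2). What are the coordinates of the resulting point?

Translation by (1, 2) (homogeneous matrix [[1, 0, 1], [0, 1, 2], [0, 0, 1]]):
x' = -5 + 1 = -4
y' = -4 + 2 = -2
Result: (-4, -2)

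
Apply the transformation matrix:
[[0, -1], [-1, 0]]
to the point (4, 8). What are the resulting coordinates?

Matrix multiplication:
[[0, -1], [-1, 0]] × [4, 8]ᵀ
= [(0)(4) + (-1)(8), (-1)(4) + (0)(8)]ᵀ
= [-8, -4]ᵀ
Result: (-8, -4)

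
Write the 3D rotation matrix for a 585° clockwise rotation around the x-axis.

Rotation matrix for clockwise 585° around x-axis:
A clockwise rotation by 585° is a counterclockwise rotation by -585°.
cos(-585°) = -√2/2, sin(-585°) = √2/2
Result: [[1, 0, 0], [0, -√2/2, -√2/2], [0, √2/2, -√2/2]]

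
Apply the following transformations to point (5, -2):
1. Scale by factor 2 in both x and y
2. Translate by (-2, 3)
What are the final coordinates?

Step 1: Scale (5, -2) by 2 → (10, -4)
Step 2: Translate by (-2, 3) → (8, -1)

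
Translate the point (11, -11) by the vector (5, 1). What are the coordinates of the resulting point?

Translation by (5, 1) (homogeneous matrix [[1, 0, 5], [0, 1, 1], [0, 0, 1]]):
x' = 11 + 5 = 16
y' = -11 + 1 = -10
Result: (16, -10)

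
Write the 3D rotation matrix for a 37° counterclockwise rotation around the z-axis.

Rotation matrix for counterclockwise 37° around z-axis:
cos(37°) = 0.7986, sin(37°) = 0.6018
Result: [[0.7986, -0.6018, 0], [0.6018, 0.7986, 0], [0, 0, 1]]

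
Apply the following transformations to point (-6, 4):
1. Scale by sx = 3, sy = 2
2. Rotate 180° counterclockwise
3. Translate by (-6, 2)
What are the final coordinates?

Step 1: Scale → (-18, 8)
Step 2: Rotate 180° → (18, -8)
Step 3: Translate → (12, -6)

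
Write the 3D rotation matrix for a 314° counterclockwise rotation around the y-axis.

Rotation matrix for counterclockwise 314° around y-axis:
cos(314°) = 0.6947, sin(314°) = -0.7193
Result: [[0.6947, 0, -0.7193], [0, 1, 0], [0.7193, 0, 0.6947]]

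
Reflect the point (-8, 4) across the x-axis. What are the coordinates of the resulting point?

Reflection across x-axis: (-8, 4) → (-8, -4)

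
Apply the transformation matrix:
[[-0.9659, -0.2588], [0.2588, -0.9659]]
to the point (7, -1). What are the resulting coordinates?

Matrix multiplication:
[[-0.9659, -0.2588], [0.2588, -0.9659]] × [7, -1]ᵀ
= [(-0.9659)(7) + (-0.2588)(-1), (0.2588)(7) + (-0.9659)(-1)]ᵀ
= [-6.5025, 2.7775]ᵀ
Result: (-6.5025, 2.7775)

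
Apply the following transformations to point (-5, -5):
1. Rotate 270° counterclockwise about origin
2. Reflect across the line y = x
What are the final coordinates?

Step 1: Rotate 270° → (-5, 5)
Step 2: Reflect across line y = x → (5, -5)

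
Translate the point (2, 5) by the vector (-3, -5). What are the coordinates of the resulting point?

Translation by (-3, -5) (homogeneous matrix [[1, 0, -3], [0, 1, -5], [0, 0, 1]]):
x' = 2 + -3 = -1
y' = 5 + -5 = 0
Result: (-1, 0)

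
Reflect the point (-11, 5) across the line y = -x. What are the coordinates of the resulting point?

Reflection across line y = -x: (-11, 5) → (-5, 11)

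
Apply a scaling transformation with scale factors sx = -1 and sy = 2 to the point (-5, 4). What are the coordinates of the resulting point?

Scaling matrix:
[[-1, 0], [0, 2]]
Result: (-5 × -1, 4 × 2) = (5, 8)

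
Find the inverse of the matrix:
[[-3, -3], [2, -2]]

For [[a,b],[c,d]], inverse = (1/det)·[[d,-b],[-c,a]]
det = (-3)(-2) - (-3)(2) = 6 - -6 = 12
Inverse = (1/12)·[[-2, 3], [-2, -3]]
= [[-1/6, 1/4], [-1/6, -1/4]]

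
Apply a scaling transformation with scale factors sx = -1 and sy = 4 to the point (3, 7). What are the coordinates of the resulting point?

Scaling matrix:
[[-1, 0], [0, 4]]
Result: (3 × -1, 7 × 4) = (-3, 28)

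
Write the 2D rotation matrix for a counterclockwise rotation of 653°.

Rotation matrix formula: [[cos θ, -sin θ], [sin θ, cos θ]]
For θ = 653°:
cos(653°) = 0.3907
sin(653°) = -0.9205
Result: [[0.3907, 0.9205], [-0.9205, 0.3907]]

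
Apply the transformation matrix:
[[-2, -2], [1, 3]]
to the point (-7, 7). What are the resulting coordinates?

Matrix multiplication:
[[-2, -2], [1, 3]] × [-7, 7]ᵀ
= [(-2)(-7) + (-2)(7), (1)(-7) + (3)(7)]ᵀ
= [0, 14]ᵀ
Result: (0, 14)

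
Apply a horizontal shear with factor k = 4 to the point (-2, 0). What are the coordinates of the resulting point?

Shear matrix for horizontal shear with factor k = 4:
[[1, 4], [0, 1]]
Result: (-2, 0) → (-2, 0)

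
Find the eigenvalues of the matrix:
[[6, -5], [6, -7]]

Characteristic equation: det(A - λI) = 0
λ² - (trace)λ + (det) = 0
trace = 6 + -7 = -1, det = (6)(-7) - (-5)(6) = -12
λ² - (-1)λ + (-12) = 0
λ = (-1 ± √((-1)² - 4·(-12))) / 2 = (-1 ± √49) / 2
Solving: λ = -4, 3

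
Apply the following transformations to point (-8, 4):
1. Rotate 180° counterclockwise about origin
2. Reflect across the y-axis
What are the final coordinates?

Step 1: Rotate 180° → (8, -4)
Step 2: Reflect across y-axis → (-8, -4)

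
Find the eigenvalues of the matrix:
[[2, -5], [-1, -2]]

Characteristic equation: det(A - λI) = 0
λ² - (trace)λ + (det) = 0
trace = 2 + -2 = 0, det = (2)(-2) - (-5)(-1) = -9
λ² - (0)λ + (-9) = 0
λ = (0 ± √((0)² - 4·(-9))) / 2 = (0 ± √36) / 2
Solving: λ = -3, 3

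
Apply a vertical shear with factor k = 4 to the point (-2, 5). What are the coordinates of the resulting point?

Shear matrix for vertical shear with factor k = 4:
[[1, 0], [4, 1]]
Result: (-2, 5) → (-2, -3)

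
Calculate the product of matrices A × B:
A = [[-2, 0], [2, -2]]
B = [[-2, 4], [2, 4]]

Matrix multiplication:
C[0][0] = -2×-2 + 0×2 = 4
C[0][1] = -2×4 + 0×4 = -8
C[1][0] = 2×-2 + -2×2 = -8
C[1][1] = 2×4 + -2×4 = 0
Result: [[4, -8], [-8, 0]]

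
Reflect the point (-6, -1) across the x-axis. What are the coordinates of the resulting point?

Reflection across x-axis: (-6, -1) → (-6, 1)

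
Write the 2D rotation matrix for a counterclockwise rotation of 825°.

Rotation matrix formula: [[cos θ, -sin θ], [sin θ, cos θ]]
For θ = 825°:
cos(825°) = -0.2588
sin(825°) = 0.9659
Result: [[-0.2588, -0.9659], [0.9659, -0.2588]]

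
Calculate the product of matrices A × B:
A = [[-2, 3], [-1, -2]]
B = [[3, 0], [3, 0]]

Matrix multiplication:
C[0][0] = -2×3 + 3×3 = 3
C[0][1] = -2×0 + 3×0 = 0
C[1][0] = -1×3 + -2×3 = -9
C[1][1] = -1×0 + -2×0 = 0
Result: [[3, 0], [-9, 0]]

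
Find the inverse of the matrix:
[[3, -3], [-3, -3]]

For [[a,b],[c,d]], inverse = (1/det)·[[d,-b],[-c,a]]
det = (3)(-3) - (-3)(-3) = -9 - 9 = -18
Inverse = (1/-18)·[[-3, 3], [3, 3]]
= [[1/6, -1/6], [-1/6, -1/6]]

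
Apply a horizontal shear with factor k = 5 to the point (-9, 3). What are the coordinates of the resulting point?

Shear matrix for horizontal shear with factor k = 5:
[[1, 5], [0, 1]]
Result: (-9, 3) → (6, 3)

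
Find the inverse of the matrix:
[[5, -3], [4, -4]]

For [[a,b],[c,d]], inverse = (1/det)·[[d,-b],[-c,a]]
det = (5)(-4) - (-3)(4) = -20 - -12 = -8
Inverse = (1/-8)·[[-4, 3], [-4, 5]]
= [[1/2, -3/8], [1/2, -5/8]]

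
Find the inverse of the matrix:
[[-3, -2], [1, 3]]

For [[a,b],[c,d]], inverse = (1/det)·[[d,-b],[-c,a]]
det = (-3)(3) - (-2)(1) = -9 - -2 = -7
Inverse = (1/-7)·[[3, 2], [-1, -3]]
= [[-3/7, -2/7], [1/7, 3/7]]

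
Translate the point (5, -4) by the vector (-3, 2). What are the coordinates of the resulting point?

Translation by (-3, 2) (homogeneous matrix [[1, 0, -3], [0, 1, 2], [0, 0, 1]]):
x' = 5 + -3 = 2
y' = -4 + 2 = -2
Result: (2, -2)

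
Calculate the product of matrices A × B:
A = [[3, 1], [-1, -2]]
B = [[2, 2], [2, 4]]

Matrix multiplication:
C[0][0] = 3×2 + 1×2 = 8
C[0][1] = 3×2 + 1×4 = 10
C[1][0] = -1×2 + -2×2 = -6
C[1][1] = -1×2 + -2×4 = -10
Result: [[8, 10], [-6, -10]]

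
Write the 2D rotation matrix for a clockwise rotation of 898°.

Rotation matrix formula: [[cos θ, -sin θ], [sin θ, cos θ]]
A clockwise rotation by 898° is equivalent to a counterclockwise rotation by -898°.
For θ = -898°:
cos(-898°) = -0.9994
sin(-898°) = -0.0349
Result: [[-0.9994, 0.0349], [-0.0349, -0.9994]]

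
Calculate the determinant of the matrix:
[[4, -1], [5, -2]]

For a 2×2 matrix [[a, b], [c, d]], det = ad - bc
det = (4)(-2) - (-1)(5) = -8 - -5 = -3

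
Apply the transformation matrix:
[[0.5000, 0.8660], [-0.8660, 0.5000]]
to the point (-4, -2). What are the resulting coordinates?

Matrix multiplication:
[[0.5000, 0.8660], [-0.8660, 0.5000]] × [-4, -2]ᵀ
= [(0.5000)(-4) + (0.8660)(-2), (-0.8660)(-4) + (0.5000)(-2)]ᵀ
= [-3.7320, 2.4640]ᵀ
Result: (-3.7320, 2.4640)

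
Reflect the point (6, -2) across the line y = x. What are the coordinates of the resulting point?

Reflection across line y = x: (6, -2) → (-2, 6)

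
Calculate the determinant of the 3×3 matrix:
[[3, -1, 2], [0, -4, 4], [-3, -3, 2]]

Expansion along first row:
det = 3·det([[-4,4],[-3,2]]) - -1·det([[0,4],[-3,2]]) + 2·det([[0,-4],[-3,-3]])
    = 3·(-4·2 - 4·-3) - -1·(0·2 - 4·-3) + 2·(0·-3 - -4·-3)
    = 3·4 - -1·12 + 2·-12
    = 12 + 12 + -24 = 0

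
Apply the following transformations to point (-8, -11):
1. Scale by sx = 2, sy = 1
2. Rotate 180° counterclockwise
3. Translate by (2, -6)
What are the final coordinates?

Step 1: Scale → (-16, -11)
Step 2: Rotate 180° → (16, 11)
Step 3: Translate → (18, 5)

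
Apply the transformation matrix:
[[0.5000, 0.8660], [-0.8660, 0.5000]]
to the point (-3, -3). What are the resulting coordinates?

Matrix multiplication:
[[0.5000, 0.8660], [-0.8660, 0.5000]] × [-3, -3]ᵀ
= [(0.5000)(-3) + (0.8660)(-3), (-0.8660)(-3) + (0.5000)(-3)]ᵀ
= [-4.0980, 1.0980]ᵀ
Result: (-4.0980, 1.0980)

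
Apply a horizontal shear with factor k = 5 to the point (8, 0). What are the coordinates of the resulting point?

Shear matrix for horizontal shear with factor k = 5:
[[1, 5], [0, 1]]
Result: (8, 0) → (8, 0)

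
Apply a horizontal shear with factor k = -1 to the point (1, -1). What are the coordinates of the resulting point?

Shear matrix for horizontal shear with factor k = -1:
[[1, -1], [0, 1]]
Result: (1, -1) → (2, -1)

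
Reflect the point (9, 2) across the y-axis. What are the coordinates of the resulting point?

Reflection across y-axis: (9, 2) → (-9, 2)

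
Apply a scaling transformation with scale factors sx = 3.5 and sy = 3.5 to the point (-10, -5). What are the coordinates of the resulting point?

Scaling matrix:
[[3.50, 0], [0, 3.50]]
Result: (-10 × 3.5, -5 × 3.5) = (-35, -17.5)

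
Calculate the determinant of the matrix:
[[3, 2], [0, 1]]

For a 2×2 matrix [[a, b], [c, d]], det = ad - bc
det = (3)(1) - (2)(0) = 3 - 0 = 3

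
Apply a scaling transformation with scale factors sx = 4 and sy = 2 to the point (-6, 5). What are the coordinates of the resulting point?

Scaling matrix:
[[4, 0], [0, 2]]
Result: (-6 × 4, 5 × 2) = (-24, 10)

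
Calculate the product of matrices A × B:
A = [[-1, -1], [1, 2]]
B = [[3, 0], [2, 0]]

Matrix multiplication:
C[0][0] = -1×3 + -1×2 = -5
C[0][1] = -1×0 + -1×0 = 0
C[1][0] = 1×3 + 2×2 = 7
C[1][1] = 1×0 + 2×0 = 0
Result: [[-5, 0], [7, 0]]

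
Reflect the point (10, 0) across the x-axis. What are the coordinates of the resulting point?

Reflection across x-axis: (10, 0) → (10, 0)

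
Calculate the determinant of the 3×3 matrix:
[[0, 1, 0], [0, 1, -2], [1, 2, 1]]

Expansion along first row:
det = 0·det([[1,-2],[2,1]]) - 1·det([[0,-2],[1,1]]) + 0·det([[0,1],[1,2]])
    = 0·(1·1 - -2·2) - 1·(0·1 - -2·1) + 0·(0·2 - 1·1)
    = 0·5 - 1·2 + 0·-1
    = 0 + -2 + 0 = -2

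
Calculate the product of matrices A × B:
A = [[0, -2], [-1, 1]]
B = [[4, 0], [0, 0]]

Matrix multiplication:
C[0][0] = 0×4 + -2×0 = 0
C[0][1] = 0×0 + -2×0 = 0
C[1][0] = -1×4 + 1×0 = -4
C[1][1] = -1×0 + 1×0 = 0
Result: [[0, 0], [-4, 0]]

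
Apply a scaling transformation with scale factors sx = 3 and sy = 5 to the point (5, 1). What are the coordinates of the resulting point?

Scaling matrix:
[[3, 0], [0, 5]]
Result: (5 × 3, 1 × 5) = (15, 5)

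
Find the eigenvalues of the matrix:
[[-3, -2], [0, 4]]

Characteristic equation: det(A - λI) = 0
λ² - (trace)λ + (det) = 0
trace = -3 + 4 = 1, det = (-3)(4) - (-2)(0) = -12
λ² - (1)λ + (-12) = 0
λ = (1 ± √((1)² - 4·(-12))) / 2 = (1 ± √49) / 2
Solving: λ = -3, 4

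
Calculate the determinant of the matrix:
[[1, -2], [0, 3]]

For a 2×2 matrix [[a, b], [c, d]], det = ad - bc
det = (1)(3) - (-2)(0) = 3 - 0 = 3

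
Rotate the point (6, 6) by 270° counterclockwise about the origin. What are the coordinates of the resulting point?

Rotation matrix for 270°: [[cos 270°, -sin 270°], [sin 270°, cos 270°]] = [[0, 1], [-1, 0]]
[[0, 1], [-1, 0]] × [6, 6]ᵀ = [6, -6]ᵀ
Result: (6, -6)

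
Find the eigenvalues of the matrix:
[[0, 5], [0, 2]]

Characteristic equation: det(A - λI) = 0
λ² - (trace)λ + (det) = 0
trace = 0 + 2 = 2, det = (0)(2) - (5)(0) = 0
λ² - (2)λ + (0) = 0
λ = (2 ± √((2)² - 4·(0))) / 2 = (2 ± √4) / 2
Solving: λ = 0, 2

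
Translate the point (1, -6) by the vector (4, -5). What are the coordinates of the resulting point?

Translation by (4, -5) (homogeneous matrix [[1, 0, 4], [0, 1, -5], [0, 0, 1]]):
x' = 1 + 4 = 5
y' = -6 + -5 = -11
Result: (5, -11)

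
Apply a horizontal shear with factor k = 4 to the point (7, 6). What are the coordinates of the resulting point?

Shear matrix for horizontal shear with factor k = 4:
[[1, 4], [0, 1]]
Result: (7, 6) → (31, 6)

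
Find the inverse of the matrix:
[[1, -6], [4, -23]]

For [[a,b],[c,d]], inverse = (1/det)·[[d,-b],[-c,a]]
det = (1)(-23) - (-6)(4) = -23 - -24 = 1
Inverse = [[-23, 6], [-4, 1]]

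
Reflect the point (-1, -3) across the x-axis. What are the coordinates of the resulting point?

Reflection across x-axis: (-1, -3) → (-1, 3)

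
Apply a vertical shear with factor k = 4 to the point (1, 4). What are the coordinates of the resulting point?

Shear matrix for vertical shear with factor k = 4:
[[1, 0], [4, 1]]
Result: (1, 4) → (1, 8)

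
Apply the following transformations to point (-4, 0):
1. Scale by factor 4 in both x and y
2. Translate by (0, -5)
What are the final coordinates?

Step 1: Scale (-4, 0) by 4 → (-16, 0)
Step 2: Translate by (0, -5) → (-16, -5)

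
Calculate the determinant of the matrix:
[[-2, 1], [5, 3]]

For a 2×2 matrix [[a, b], [c, d]], det = ad - bc
det = (-2)(3) - (1)(5) = -6 - 5 = -11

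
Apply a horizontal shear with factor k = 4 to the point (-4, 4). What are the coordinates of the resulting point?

Shear matrix for horizontal shear with factor k = 4:
[[1, 4], [0, 1]]
Result: (-4, 4) → (12, 4)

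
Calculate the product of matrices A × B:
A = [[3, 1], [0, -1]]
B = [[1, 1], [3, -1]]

Matrix multiplication:
C[0][0] = 3×1 + 1×3 = 6
C[0][1] = 3×1 + 1×-1 = 2
C[1][0] = 0×1 + -1×3 = -3
C[1][1] = 0×1 + -1×-1 = 1
Result: [[6, 2], [-3, 1]]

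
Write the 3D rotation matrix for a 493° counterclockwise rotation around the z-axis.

Rotation matrix for counterclockwise 493° around z-axis:
cos(493°) = -0.6820, sin(493°) = 0.7314
Result: [[-0.6820, -0.7314, 0], [0.7314, -0.6820, 0], [0, 0, 1]]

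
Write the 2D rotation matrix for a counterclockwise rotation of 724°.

Rotation matrix formula: [[cos θ, -sin θ], [sin θ, cos θ]]
For θ = 724°:
cos(724°) = 0.9976
sin(724°) = 0.0698
Result: [[0.9976, -0.0698], [0.0698, 0.9976]]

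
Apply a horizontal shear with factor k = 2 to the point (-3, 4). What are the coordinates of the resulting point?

Shear matrix for horizontal shear with factor k = 2:
[[1, 2], [0, 1]]
Result: (-3, 4) → (5, 4)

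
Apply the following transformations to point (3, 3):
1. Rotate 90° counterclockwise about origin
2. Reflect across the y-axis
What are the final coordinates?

Step 1: Rotate 90° → (-3, 3)
Step 2: Reflect across y-axis → (3, 3)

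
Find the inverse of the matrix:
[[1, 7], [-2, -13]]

For [[a,b],[c,d]], inverse = (1/det)·[[d,-b],[-c,a]]
det = (1)(-13) - (7)(-2) = -13 - -14 = 1
Inverse = [[-13, -7], [2, 1]]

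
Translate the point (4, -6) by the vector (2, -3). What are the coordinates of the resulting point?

Translation by (2, -3) (homogeneous matrix [[1, 0, 2], [0, 1, -3], [0, 0, 1]]):
x' = 4 + 2 = 6
y' = -6 + -3 = -9
Result: (6, -9)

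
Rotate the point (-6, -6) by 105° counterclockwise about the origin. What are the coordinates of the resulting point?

Rotation matrix for 105°: [[cos 105°, -sin 105°], [sin 105°, cos 105°]] ≈ [[-0.258819, -0.965926], [0.965926, -0.258819]]
[[-0.258819, -0.965926], [0.965926, -0.258819]] × [-6, -6]ᵀ ≈ [7.3485, -4.2426]ᵀ
Result: (7.3485, -4.2426)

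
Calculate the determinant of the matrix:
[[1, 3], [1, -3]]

For a 2×2 matrix [[a, b], [c, d]], det = ad - bc
det = (1)(-3) - (3)(1) = -3 - 3 = -6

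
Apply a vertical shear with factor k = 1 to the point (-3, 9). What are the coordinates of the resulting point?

Shear matrix for vertical shear with factor k = 1:
[[1, 0], [1, 1]]
Result: (-3, 9) → (-3, 6)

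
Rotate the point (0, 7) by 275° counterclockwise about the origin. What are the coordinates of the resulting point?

Rotation matrix for 275°: [[cos 275°, -sin 275°], [sin 275°, cos 275°]] ≈ [[0.087156, 0.996195], [-0.996195, 0.087156]]
[[0.087156, 0.996195], [-0.996195, 0.087156]] × [0, 7]ᵀ ≈ [6.9734, 0.6101]ᵀ
Result: (6.9734, 0.6101)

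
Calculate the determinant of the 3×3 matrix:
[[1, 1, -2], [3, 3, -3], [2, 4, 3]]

Expansion along first row:
det = 1·det([[3,-3],[4,3]]) - 1·det([[3,-3],[2,3]]) + -2·det([[3,3],[2,4]])
    = 1·(3·3 - -3·4) - 1·(3·3 - -3·2) + -2·(3·4 - 3·2)
    = 1·21 - 1·15 + -2·6
    = 21 + -15 + -12 = -6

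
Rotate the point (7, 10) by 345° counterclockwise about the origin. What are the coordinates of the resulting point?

Rotation matrix for 345°: [[cos 345°, -sin 345°], [sin 345°, cos 345°]] ≈ [[0.965926, 0.258819], [-0.258819, 0.965926]]
[[0.965926, 0.258819], [-0.258819, 0.965926]] × [7, 10]ᵀ ≈ [9.3497, 7.8475]ᵀ
Result: (9.3497, 7.8475)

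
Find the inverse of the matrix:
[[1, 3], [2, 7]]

For [[a,b],[c,d]], inverse = (1/det)·[[d,-b],[-c,a]]
det = (1)(7) - (3)(2) = 7 - 6 = 1
Inverse = [[7, -3], [-2, 1]]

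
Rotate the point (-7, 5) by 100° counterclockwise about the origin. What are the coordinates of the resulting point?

Rotation matrix for 100°: [[cos 100°, -sin 100°], [sin 100°, cos 100°]] ≈ [[-0.173648, -0.984808], [0.984808, -0.173648]]
[[-0.173648, -0.984808], [0.984808, -0.173648]] × [-7, 5]ᵀ ≈ [-3.7085, -7.7619]ᵀ
Result: (-3.7085, -7.7619)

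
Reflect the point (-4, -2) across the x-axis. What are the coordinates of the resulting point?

Reflection across x-axis: (-4, -2) → (-4, 2)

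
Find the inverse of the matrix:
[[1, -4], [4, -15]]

For [[a,b],[c,d]], inverse = (1/det)·[[d,-b],[-c,a]]
det = (1)(-15) - (-4)(4) = -15 - -16 = 1
Inverse = [[-15, 4], [-4, 1]]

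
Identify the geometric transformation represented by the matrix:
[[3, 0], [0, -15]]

This matrix represents: non-uniform scaling by sx = 3, sy = -15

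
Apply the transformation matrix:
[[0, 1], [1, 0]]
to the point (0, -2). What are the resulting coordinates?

Matrix multiplication:
[[0, 1], [1, 0]] × [0, -2]ᵀ
= [(0)(0) + (1)(-2), (1)(0) + (0)(-2)]ᵀ
= [-2, 0]ᵀ
Result: (-2, 0)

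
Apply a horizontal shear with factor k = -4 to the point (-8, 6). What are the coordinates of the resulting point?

Shear matrix for horizontal shear with factor k = -4:
[[1, -4], [0, 1]]
Result: (-8, 6) → (-32, 6)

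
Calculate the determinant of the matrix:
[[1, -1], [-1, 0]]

For a 2×2 matrix [[a, b], [c, d]], det = ad - bc
det = (1)(0) - (-1)(-1) = 0 - 1 = -1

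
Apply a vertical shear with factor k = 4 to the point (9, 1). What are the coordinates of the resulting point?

Shear matrix for vertical shear with factor k = 4:
[[1, 0], [4, 1]]
Result: (9, 1) → (9, 37)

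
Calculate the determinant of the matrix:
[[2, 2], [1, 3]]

For a 2×2 matrix [[a, b], [c, d]], det = ad - bc
det = (2)(3) - (2)(1) = 6 - 2 = 4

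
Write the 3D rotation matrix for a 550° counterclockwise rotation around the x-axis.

Rotation matrix for counterclockwise 550° around x-axis:
cos(550°) = -0.9848, sin(550°) = -0.1736
Result: [[1, 0, 0], [0, -0.9848, 0.1736], [0, -0.1736, -0.9848]]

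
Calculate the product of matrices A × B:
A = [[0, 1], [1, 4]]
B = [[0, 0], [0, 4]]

Matrix multiplication:
C[0][0] = 0×0 + 1×0 = 0
C[0][1] = 0×0 + 1×4 = 4
C[1][0] = 1×0 + 4×0 = 0
C[1][1] = 1×0 + 4×4 = 16
Result: [[0, 4], [0, 16]]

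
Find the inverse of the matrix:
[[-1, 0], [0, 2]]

For [[a,b],[c,d]], inverse = (1/det)·[[d,-b],[-c,a]]
det = (-1)(2) - (0)(0) = -2 - 0 = -2
Inverse = (1/-2)·[[2, 0], [0, -1]]
= [[-1, 0], [0, 1/2]]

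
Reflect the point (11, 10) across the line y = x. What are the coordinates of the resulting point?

Reflection across line y = x: (11, 10) → (10, 11)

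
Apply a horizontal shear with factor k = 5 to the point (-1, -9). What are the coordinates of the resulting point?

Shear matrix for horizontal shear with factor k = 5:
[[1, 5], [0, 1]]
Result: (-1, -9) → (-46, -9)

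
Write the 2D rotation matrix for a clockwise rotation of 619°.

Rotation matrix formula: [[cos θ, -sin θ], [sin θ, cos θ]]
A clockwise rotation by 619° is equivalent to a counterclockwise rotation by -619°.
For θ = -619°:
cos(-619°) = -0.1908
sin(-619°) = 0.9816
Result: [[-0.1908, -0.9816], [0.9816, -0.1908]]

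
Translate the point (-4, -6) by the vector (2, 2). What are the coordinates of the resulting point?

Translation by (2, 2) (homogeneous matrix [[1, 0, 2], [0, 1, 2], [0, 0, 1]]):
x' = -4 + 2 = -2
y' = -6 + 2 = -4
Result: (-2, -4)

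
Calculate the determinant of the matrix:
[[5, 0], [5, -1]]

For a 2×2 matrix [[a, b], [c, d]], det = ad - bc
det = (5)(-1) - (0)(5) = -5 - 0 = -5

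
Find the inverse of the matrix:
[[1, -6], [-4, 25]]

For [[a,b],[c,d]], inverse = (1/det)·[[d,-b],[-c,a]]
det = (1)(25) - (-6)(-4) = 25 - 24 = 1
Inverse = [[25, 6], [4, 1]]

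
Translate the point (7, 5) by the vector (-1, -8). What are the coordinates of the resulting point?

Translation by (-1, -8) (homogeneous matrix [[1, 0, -1], [0, 1, -8], [0, 0, 1]]):
x' = 7 + -1 = 6
y' = 5 + -8 = -3
Result: (6, -3)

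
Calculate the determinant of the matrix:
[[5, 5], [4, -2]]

For a 2×2 matrix [[a, b], [c, d]], det = ad - bc
det = (5)(-2) - (5)(4) = -10 - 20 = -30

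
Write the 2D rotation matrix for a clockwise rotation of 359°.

Rotation matrix formula: [[cos θ, -sin θ], [sin θ, cos θ]]
A clockwise rotation by 359° is equivalent to a counterclockwise rotation by -359°.
For θ = -359°:
cos(-359°) = 0.9998
sin(-359°) = 0.0175
Result: [[0.9998, -0.0175], [0.0175, 0.9998]]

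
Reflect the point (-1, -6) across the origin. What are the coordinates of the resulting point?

Reflection across origin: (-1, -6) → (1, 6)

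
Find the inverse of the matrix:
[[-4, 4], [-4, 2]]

For [[a,b],[c,d]], inverse = (1/det)·[[d,-b],[-c,a]]
det = (-4)(2) - (4)(-4) = -8 - -16 = 8
Inverse = (1/8)·[[2, -4], [4, -4]]
= [[1/4, -1/2], [1/2, -1/2]]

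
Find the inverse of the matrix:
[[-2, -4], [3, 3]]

For [[a,b],[c,d]], inverse = (1/det)·[[d,-b],[-c,a]]
det = (-2)(3) - (-4)(3) = -6 - -12 = 6
Inverse = (1/6)·[[3, 4], [-3, -2]]
= [[1/2, 2/3], [-1/2, -1/3]]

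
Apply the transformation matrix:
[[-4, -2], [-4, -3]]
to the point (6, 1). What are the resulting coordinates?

Matrix multiplication:
[[-4, -2], [-4, -3]] × [6, 1]ᵀ
= [(-4)(6) + (-2)(1), (-4)(6) + (-3)(1)]ᵀ
= [-26, -27]ᵀ
Result: (-26, -27)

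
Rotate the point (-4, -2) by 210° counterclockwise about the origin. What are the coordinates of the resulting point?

Rotation matrix for 210°: [[cos 210°, -sin 210°], [sin 210°, cos 210°]] ≈ [[-0.866025, 0.500000], [-0.500000, -0.866025]]
[[-0.866025, 0.500000], [-0.500000, -0.866025]] × [-4, -2]ᵀ ≈ [2.4641, 3.7321]ᵀ
Result: (2.4641, 3.7321)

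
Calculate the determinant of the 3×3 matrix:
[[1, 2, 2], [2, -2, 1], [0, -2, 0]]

Expansion along first row:
det = 1·det([[-2,1],[-2,0]]) - 2·det([[2,1],[0,0]]) + 2·det([[2,-2],[0,-2]])
    = 1·(-2·0 - 1·-2) - 2·(2·0 - 1·0) + 2·(2·-2 - -2·0)
    = 1·2 - 2·0 + 2·-4
    = 2 + 0 + -8 = -6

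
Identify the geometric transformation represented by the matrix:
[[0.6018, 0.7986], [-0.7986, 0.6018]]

This matrix represents: rotation by 307° counterclockwise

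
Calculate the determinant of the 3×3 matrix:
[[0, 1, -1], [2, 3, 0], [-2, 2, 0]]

Expansion along first row:
det = 0·det([[3,0],[2,0]]) - 1·det([[2,0],[-2,0]]) + -1·det([[2,3],[-2,2]])
    = 0·(3·0 - 0·2) - 1·(2·0 - 0·-2) + -1·(2·2 - 3·-2)
    = 0·0 - 1·0 + -1·10
    = 0 + 0 + -10 = -10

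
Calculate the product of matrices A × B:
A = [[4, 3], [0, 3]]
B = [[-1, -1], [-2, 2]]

Matrix multiplication:
C[0][0] = 4×-1 + 3×-2 = -10
C[0][1] = 4×-1 + 3×2 = 2
C[1][0] = 0×-1 + 3×-2 = -6
C[1][1] = 0×-1 + 3×2 = 6
Result: [[-10, 2], [-6, 6]]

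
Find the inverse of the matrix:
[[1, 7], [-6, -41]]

For [[a,b],[c,d]], inverse = (1/det)·[[d,-b],[-c,a]]
det = (1)(-41) - (7)(-6) = -41 - -42 = 1
Inverse = [[-41, -7], [6, 1]]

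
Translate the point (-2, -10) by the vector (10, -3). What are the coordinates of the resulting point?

Translation by (10, -3) (homogeneous matrix [[1, 0, 10], [0, 1, -3], [0, 0, 1]]):
x' = -2 + 10 = 8
y' = -10 + -3 = -13
Result: (8, -13)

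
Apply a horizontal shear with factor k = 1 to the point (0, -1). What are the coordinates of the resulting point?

Shear matrix for horizontal shear with factor k = 1:
[[1, 1], [0, 1]]
Result: (0, -1) → (-1, -1)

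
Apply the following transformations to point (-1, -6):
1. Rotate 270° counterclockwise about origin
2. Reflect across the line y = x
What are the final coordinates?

Step 1: Rotate 270° → (-6, 1)
Step 2: Reflect across line y = x → (1, -6)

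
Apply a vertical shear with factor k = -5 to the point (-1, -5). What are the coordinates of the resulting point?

Shear matrix for vertical shear with factor k = -5:
[[1, 0], [-5, 1]]
Result: (-1, -5) → (-1, 0)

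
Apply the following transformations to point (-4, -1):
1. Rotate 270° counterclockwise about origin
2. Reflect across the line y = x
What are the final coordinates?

Step 1: Rotate 270° → (-1, 4)
Step 2: Reflect across line y = x → (4, -1)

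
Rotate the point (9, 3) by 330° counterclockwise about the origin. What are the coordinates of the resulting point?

Rotation matrix for 330°: [[cos 330°, -sin 330°], [sin 330°, cos 330°]] ≈ [[0.866025, 0.500000], [-0.500000, 0.866025]]
[[0.866025, 0.500000], [-0.500000, 0.866025]] × [9, 3]ᵀ ≈ [9.2942, -1.9019]ᵀ
Result: (9.2942, -1.9019)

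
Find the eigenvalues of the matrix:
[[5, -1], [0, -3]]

Characteristic equation: det(A - λI) = 0
λ² - (trace)λ + (det) = 0
trace = 5 + -3 = 2, det = (5)(-3) - (-1)(0) = -15
λ² - (2)λ + (-15) = 0
λ = (2 ± √((2)² - 4·(-15))) / 2 = (2 ± √64) / 2
Solving: λ = -3, 5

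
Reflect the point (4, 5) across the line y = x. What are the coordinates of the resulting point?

Reflection across line y = x: (4, 5) → (5, 4)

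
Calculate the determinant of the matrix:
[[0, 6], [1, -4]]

For a 2×2 matrix [[a, b], [c, d]], det = ad - bc
det = (0)(-4) - (6)(1) = 0 - 6 = -6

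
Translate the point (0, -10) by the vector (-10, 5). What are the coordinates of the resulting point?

Translation by (-10, 5) (homogeneous matrix [[1, 0, -10], [0, 1, 5], [0, 0, 1]]):
x' = 0 + -10 = -10
y' = -10 + 5 = -5
Result: (-10, -5)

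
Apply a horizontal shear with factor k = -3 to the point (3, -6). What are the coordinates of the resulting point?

Shear matrix for horizontal shear with factor k = -3:
[[1, -3], [0, 1]]
Result: (3, -6) → (21, -6)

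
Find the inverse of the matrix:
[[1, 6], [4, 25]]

For [[a,b],[c,d]], inverse = (1/det)·[[d,-b],[-c,a]]
det = (1)(25) - (6)(4) = 25 - 24 = 1
Inverse = [[25, -6], [-4, 1]]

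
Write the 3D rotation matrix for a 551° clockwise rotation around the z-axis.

Rotation matrix for clockwise 551° around z-axis:
A clockwise rotation by 551° is a counterclockwise rotation by -551°.
cos(-551°) = -0.9816, sin(-551°) = 0.1908
Result: [[-0.9816, -0.1908, 0], [0.1908, -0.9816, 0], [0, 0, 1]]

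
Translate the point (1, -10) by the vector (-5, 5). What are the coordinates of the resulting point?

Translation by (-5, 5) (homogeneous matrix [[1, 0, -5], [0, 1, 5], [0, 0, 1]]):
x' = 1 + -5 = -4
y' = -10 + 5 = -5
Result: (-4, -5)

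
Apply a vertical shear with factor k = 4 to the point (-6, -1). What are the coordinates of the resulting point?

Shear matrix for vertical shear with factor k = 4:
[[1, 0], [4, 1]]
Result: (-6, -1) → (-6, -25)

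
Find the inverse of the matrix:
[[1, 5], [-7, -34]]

For [[a,b],[c,d]], inverse = (1/det)·[[d,-b],[-c,a]]
det = (1)(-34) - (5)(-7) = -34 - -35 = 1
Inverse = [[-34, -5], [7, 1]]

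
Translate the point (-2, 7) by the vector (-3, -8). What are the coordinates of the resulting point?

Translation by (-3, -8) (homogeneous matrix [[1, 0, -3], [0, 1, -8], [0, 0, 1]]):
x' = -2 + -3 = -5
y' = 7 + -8 = -1
Result: (-5, -1)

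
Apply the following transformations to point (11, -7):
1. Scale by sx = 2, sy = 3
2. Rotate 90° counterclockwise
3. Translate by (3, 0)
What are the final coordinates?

Step 1: Scale → (22, -21)
Step 2: Rotate 90° → (21, 22)
Step 3: Translate → (24, 22)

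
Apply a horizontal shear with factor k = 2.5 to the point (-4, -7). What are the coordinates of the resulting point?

Shear matrix for horizontal shear with factor k = 2.5:
[[1, 2.50], [0, 1]]
Result: (-4, -7) → (-21.5, -7)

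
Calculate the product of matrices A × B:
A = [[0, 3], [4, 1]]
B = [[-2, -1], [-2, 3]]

Matrix multiplication:
C[0][0] = 0×-2 + 3×-2 = -6
C[0][1] = 0×-1 + 3×3 = 9
C[1][0] = 4×-2 + 1×-2 = -10
C[1][1] = 4×-1 + 1×3 = -1
Result: [[-6, 9], [-10, -1]]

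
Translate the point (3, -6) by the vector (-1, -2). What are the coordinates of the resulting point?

Translation by (-1, -2) (homogeneous matrix [[1, 0, -1], [0, 1, -2], [0, 0, 1]]):
x' = 3 + -1 = 2
y' = -6 + -2 = -8
Result: (2, -8)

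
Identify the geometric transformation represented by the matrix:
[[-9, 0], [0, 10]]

This matrix represents: non-uniform scaling by sx = -9, sy = 10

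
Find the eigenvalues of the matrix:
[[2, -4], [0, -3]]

Characteristic equation: det(A - λI) = 0
λ² - (trace)λ + (det) = 0
trace = 2 + -3 = -1, det = (2)(-3) - (-4)(0) = -6
λ² - (-1)λ + (-6) = 0
λ = (-1 ± √((-1)² - 4·(-6))) / 2 = (-1 ± √25) / 2
Solving: λ = -3, 2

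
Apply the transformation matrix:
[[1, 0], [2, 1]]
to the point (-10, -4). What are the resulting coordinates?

Matrix multiplication:
[[1, 0], [2, 1]] × [-10, -4]ᵀ
= [(1)(-10) + (0)(-4), (2)(-10) + (1)(-4)]ᵀ
= [-10, -24]ᵀ
Result: (-10, -24)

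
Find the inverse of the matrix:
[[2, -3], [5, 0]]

For [[a,b],[c,d]], inverse = (1/det)·[[d,-b],[-c,a]]
det = (2)(0) - (-3)(5) = 0 - -15 = 15
Inverse = (1/15)·[[0, 3], [-5, 2]]
= [[0, 1/5], [-1/3, 2/15]]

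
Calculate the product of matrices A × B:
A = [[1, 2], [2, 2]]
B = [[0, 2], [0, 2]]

Matrix multiplication:
C[0][0] = 1×0 + 2×0 = 0
C[0][1] = 1×2 + 2×2 = 6
C[1][0] = 2×0 + 2×0 = 0
C[1][1] = 2×2 + 2×2 = 8
Result: [[0, 6], [0, 8]]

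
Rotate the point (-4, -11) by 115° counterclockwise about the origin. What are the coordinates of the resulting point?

Rotation matrix for 115°: [[cos 115°, -sin 115°], [sin 115°, cos 115°]] ≈ [[-0.422618, -0.906308], [0.906308, -0.422618]]
[[-0.422618, -0.906308], [0.906308, -0.422618]] × [-4, -11]ᵀ ≈ [11.6599, 1.0236]ᵀ
Result: (11.6599, 1.0236)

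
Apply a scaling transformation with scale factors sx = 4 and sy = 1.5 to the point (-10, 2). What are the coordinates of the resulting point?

Scaling matrix:
[[4, 0], [0, 1.50]]
Result: (-10 × 4, 2 × 1.5) = (-40, 3)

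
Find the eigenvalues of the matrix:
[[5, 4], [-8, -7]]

Characteristic equation: det(A - λI) = 0
λ² - (trace)λ + (det) = 0
trace = 5 + -7 = -2, det = (5)(-7) - (4)(-8) = -3
λ² - (-2)λ + (-3) = 0
λ = (-2 ± √((-2)² - 4·(-3))) / 2 = (-2 ± √16) / 2
Solving: λ = -3, 1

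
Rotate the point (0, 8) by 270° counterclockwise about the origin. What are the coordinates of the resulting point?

Rotation matrix for 270°: [[cos 270°, -sin 270°], [sin 270°, cos 270°]] = [[0, 1], [-1, 0]]
[[0, 1], [-1, 0]] × [0, 8]ᵀ = [8, 0]ᵀ
Result: (8, 0)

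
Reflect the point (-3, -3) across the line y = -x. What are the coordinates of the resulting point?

Reflection across line y = -x: (-3, -3) → (3, 3)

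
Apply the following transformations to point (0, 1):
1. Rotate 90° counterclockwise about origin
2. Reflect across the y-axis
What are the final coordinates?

Step 1: Rotate 90° → (-1, 0)
Step 2: Reflect across y-axis → (1, 0)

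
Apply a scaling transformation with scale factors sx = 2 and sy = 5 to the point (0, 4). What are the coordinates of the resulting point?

Scaling matrix:
[[2, 0], [0, 5]]
Result: (0 × 2, 4 × 5) = (0, 20)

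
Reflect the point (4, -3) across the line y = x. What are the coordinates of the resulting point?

Reflection across line y = x: (4, -3) → (-3, 4)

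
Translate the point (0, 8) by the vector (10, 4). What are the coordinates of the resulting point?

Translation by (10, 4) (homogeneous matrix [[1, 0, 10], [0, 1, 4], [0, 0, 1]]):
x' = 0 + 10 = 10
y' = 8 + 4 = 12
Result: (10, 12)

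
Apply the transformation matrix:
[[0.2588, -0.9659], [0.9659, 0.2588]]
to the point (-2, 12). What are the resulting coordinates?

Matrix multiplication:
[[0.2588, -0.9659], [0.9659, 0.2588]] × [-2, 12]ᵀ
= [(0.2588)(-2) + (-0.9659)(12), (0.9659)(-2) + (0.2588)(12)]ᵀ
= [-12.1084, 1.1738]ᵀ
Result: (-12.1084, 1.1738)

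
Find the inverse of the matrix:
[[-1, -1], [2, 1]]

For [[a,b],[c,d]], inverse = (1/det)·[[d,-b],[-c,a]]
det = (-1)(1) - (-1)(2) = -1 - -2 = 1
Inverse = [[1, 1], [-2, -1]]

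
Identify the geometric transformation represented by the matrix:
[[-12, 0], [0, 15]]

This matrix represents: non-uniform scaling by sx = -12, sy = 15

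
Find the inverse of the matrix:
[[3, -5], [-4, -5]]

For [[a,b],[c,d]], inverse = (1/det)·[[d,-b],[-c,a]]
det = (3)(-5) - (-5)(-4) = -15 - 20 = -35
Inverse = (1/-35)·[[-5, 5], [4, 3]]
= [[1/7, -1/7], [-4/35, -3/35]]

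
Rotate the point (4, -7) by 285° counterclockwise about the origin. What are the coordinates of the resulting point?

Rotation matrix for 285°: [[cos 285°, -sin 285°], [sin 285°, cos 285°]] ≈ [[0.258819, 0.965926], [-0.965926, 0.258819]]
[[0.258819, 0.965926], [-0.965926, 0.258819]] × [4, -7]ᵀ ≈ [-5.7262, -5.6754]ᵀ
Result: (-5.7262, -5.6754)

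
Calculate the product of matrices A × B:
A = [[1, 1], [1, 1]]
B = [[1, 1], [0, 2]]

Matrix multiplication:
C[0][0] = 1×1 + 1×0 = 1
C[0][1] = 1×1 + 1×2 = 3
C[1][0] = 1×1 + 1×0 = 1
C[1][1] = 1×1 + 1×2 = 3
Result: [[1, 3], [1, 3]]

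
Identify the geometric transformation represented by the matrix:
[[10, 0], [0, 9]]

This matrix represents: non-uniform scaling by sx = 10, sy = 9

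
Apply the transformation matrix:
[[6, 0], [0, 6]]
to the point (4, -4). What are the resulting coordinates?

Matrix multiplication:
[[6, 0], [0, 6]] × [4, -4]ᵀ
= [(6)(4) + (0)(-4), (0)(4) + (6)(-4)]ᵀ
= [24, -24]ᵀ
Result: (24, -24)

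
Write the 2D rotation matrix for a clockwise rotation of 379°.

Rotation matrix formula: [[cos θ, -sin θ], [sin θ, cos θ]]
A clockwise rotation by 379° is equivalent to a counterclockwise rotation by -379°.
For θ = -379°:
cos(-379°) = 0.9455
sin(-379°) = -0.3256
Result: [[0.9455, 0.3256], [-0.3256, 0.9455]]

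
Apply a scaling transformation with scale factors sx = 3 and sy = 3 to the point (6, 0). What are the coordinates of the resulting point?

Scaling matrix:
[[3, 0], [0, 3]]
Result: (6 × 3, 0 × 3) = (18, 0)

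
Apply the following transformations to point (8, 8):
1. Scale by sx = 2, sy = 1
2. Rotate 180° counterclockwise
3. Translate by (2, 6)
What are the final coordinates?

Step 1: Scale → (16, 8)
Step 2: Rotate 180° → (-16, -8)
Step 3: Translate → (-14, -2)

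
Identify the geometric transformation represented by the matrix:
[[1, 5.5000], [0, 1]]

This matrix represents: horizontal shear with factor 5.5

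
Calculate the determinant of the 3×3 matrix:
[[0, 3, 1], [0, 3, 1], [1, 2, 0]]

Expansion along first row:
det = 0·det([[3,1],[2,0]]) - 3·det([[0,1],[1,0]]) + 1·det([[0,3],[1,2]])
    = 0·(3·0 - 1·2) - 3·(0·0 - 1·1) + 1·(0·2 - 3·1)
    = 0·-2 - 3·-1 + 1·-3
    = 0 + 3 + -3 = 0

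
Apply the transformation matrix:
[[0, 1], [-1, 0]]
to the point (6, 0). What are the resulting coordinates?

Matrix multiplication:
[[0, 1], [-1, 0]] × [6, 0]ᵀ
= [(0)(6) + (1)(0), (-1)(6) + (0)(0)]ᵀ
= [0, -6]ᵀ
Result: (0, -6)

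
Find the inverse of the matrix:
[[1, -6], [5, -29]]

For [[a,b],[c,d]], inverse = (1/det)·[[d,-b],[-c,a]]
det = (1)(-29) - (-6)(5) = -29 - -30 = 1
Inverse = [[-29, 6], [-5, 1]]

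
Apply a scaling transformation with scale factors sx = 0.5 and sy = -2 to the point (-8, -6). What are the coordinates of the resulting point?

Scaling matrix:
[[0.50, 0], [0, -2]]
Result: (-8 × 0.5, -6 × -2) = (-4, 12)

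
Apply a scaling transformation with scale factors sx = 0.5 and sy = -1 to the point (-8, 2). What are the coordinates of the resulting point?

Scaling matrix:
[[0.50, 0], [0, -1]]
Result: (-8 × 0.5, 2 × -1) = (-4, -2)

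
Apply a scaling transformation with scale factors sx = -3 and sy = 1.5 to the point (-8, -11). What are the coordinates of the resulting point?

Scaling matrix:
[[-3, 0], [0, 1.50]]
Result: (-8 × -3, -11 × 1.5) = (24, -16.5)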